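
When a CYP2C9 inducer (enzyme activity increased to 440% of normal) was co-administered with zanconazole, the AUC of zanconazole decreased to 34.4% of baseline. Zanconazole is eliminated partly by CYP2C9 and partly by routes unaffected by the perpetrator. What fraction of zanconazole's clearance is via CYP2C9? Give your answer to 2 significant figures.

0.56

Write x for the fraction cleared via CYP2C9. The observed AUC change means clearance rose to 1/0.344 = 2.907 of baseline.
Setting x·4.4 + (1 − x) = 2.907 and solving: x = (2.907 − 1)/(4.4 − 1) = 0.56.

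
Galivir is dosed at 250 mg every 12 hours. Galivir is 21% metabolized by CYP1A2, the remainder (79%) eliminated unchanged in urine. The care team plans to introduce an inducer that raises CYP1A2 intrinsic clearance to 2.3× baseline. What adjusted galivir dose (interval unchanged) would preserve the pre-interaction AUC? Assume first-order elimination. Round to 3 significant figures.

318 mg

The CYP1A2 pathway (21% of clearance) increases to 2.3× activity: 0.21 × 2.3 = 0.483.
Non-CYP routes (79%) are unchanged.
CL_new/CL_old = 0.483 + 0.79 = 1.273.
To maintain the same steady-state level, dose must scale with clearance: new dose = 250 × 1.273 = 318 mg.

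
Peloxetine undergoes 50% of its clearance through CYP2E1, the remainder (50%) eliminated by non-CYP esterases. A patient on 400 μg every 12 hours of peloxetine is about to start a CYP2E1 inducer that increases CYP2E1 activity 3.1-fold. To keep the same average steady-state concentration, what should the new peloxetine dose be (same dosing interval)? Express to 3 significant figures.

820 μg

The CYP2E1 pathway (50% of clearance) increases to 3.1× activity: 0.5 × 3.1 = 1.55.
The remaining 50% of clearance is unaffected.
New clearance relative to baseline: 1.55 + 0.5 = 2.05.
Css,avg = (dose rate)/CL, so holding Css fixed requires dose ∝ CL: 400 × 2.05 = 820 μg.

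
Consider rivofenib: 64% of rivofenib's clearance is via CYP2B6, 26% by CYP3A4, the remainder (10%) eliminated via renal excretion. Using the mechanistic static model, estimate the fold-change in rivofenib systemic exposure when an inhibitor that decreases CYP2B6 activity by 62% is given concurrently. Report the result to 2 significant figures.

The CYP2B6 pathway (64% of clearance) drops to 0.38× activity: 0.64 × 0.38 = 0.2432.
CYP3A4 (26%) and the residual 10% are unaffected.
Relative clearance = 0.2432 + 0.26 + 0.1 = 0.6032.
Since systemic exposure ∝ 1/CL, the ratio is 1 / 0.6032 = 1.7.

1.7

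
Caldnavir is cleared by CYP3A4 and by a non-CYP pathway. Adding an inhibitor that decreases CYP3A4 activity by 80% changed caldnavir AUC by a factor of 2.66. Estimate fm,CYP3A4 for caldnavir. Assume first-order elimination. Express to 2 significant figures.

Call the CYP3A4 fraction fm. After the interaction, CL_new/CL_old = fm × 0.2 + (1 − fm).
AUC ratio = 1 / (new CL fraction), so new CL fraction = 1 / 2.66 = 0.3759.
fm × 0.2 + 1 − fm = 0.3759  ⇒  fm × (0.2 − 1) = −0.6241  ⇒  fm = 0.78.

0.78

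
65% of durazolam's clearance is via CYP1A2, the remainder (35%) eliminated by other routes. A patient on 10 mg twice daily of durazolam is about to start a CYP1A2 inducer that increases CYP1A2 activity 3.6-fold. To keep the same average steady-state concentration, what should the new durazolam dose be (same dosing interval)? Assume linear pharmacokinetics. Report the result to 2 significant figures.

27 mg

The CYP1A2 pathway (65% of clearance) is boosted to 3.6× activity: 0.65 × 3.6 = 2.34.
The remaining 35% of clearance is unaffected.
CL_new/CL_old = 2.34 + 0.35 = 2.69.
To maintain the same steady-state level, dose must scale with clearance: new dose = 10 × 2.69 = 27 mg.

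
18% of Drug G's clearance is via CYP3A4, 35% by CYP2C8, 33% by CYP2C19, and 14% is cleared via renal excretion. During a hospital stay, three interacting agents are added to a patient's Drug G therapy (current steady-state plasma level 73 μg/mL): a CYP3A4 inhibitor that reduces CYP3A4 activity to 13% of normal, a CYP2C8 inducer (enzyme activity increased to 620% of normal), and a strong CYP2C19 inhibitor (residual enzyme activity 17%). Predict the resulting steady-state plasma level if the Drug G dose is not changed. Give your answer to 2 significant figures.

The CYP3A4 pathway (18% of clearance) falls to 0.13× activity: 0.18 × 0.13 = 0.0234.
The CYP2C8 pathway (35% of clearance) is boosted to 6.2× activity: 0.35 × 6.2 = 2.17.
The CYP2C19 pathway (33% of clearance) falls to 0.17× activity: 0.33 × 0.17 = 0.0561.
The remaining 14% of clearance is unaffected.
Relative clearance = 0.0234 + 2.17 + 0.0561 + 0.14 = 2.3895.
Dividing the baseline by the relative clearance: 73 / 2.3895 = 31 μg/mL.

31 μg/mL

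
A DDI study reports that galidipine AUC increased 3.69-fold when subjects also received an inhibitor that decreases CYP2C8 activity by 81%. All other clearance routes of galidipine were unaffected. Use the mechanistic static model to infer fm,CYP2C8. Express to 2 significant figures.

Write x for the fraction cleared via CYP2C8. The observed AUC change means clearance fell to 1/3.69 = 0.271 of baseline.
Only the CYP2C8 route changed, so 0.271 = x·0.19 + (1 − x), giving x = 0.90.

0.90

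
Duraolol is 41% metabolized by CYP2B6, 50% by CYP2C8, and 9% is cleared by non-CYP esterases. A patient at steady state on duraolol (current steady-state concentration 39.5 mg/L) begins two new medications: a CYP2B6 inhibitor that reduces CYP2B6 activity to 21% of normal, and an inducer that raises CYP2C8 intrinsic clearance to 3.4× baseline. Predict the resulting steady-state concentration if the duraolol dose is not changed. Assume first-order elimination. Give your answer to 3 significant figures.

The CYP2B6 pathway (41% of clearance) is reduced to 0.21× activity: 0.41 × 0.21 = 0.0861.
The CYP2C8 pathway (50% of clearance) rises to 3.4× activity: 0.5 × 3.4 = 1.7.
The remaining 9% of clearance is unaffected.
Relative clearance = 0.0861 + 1.7 + 0.09 = 1.8761.
Dividing the baseline by the relative clearance: 39.5 / 1.8761 = 21.1 mg/L.

21.1 mg/L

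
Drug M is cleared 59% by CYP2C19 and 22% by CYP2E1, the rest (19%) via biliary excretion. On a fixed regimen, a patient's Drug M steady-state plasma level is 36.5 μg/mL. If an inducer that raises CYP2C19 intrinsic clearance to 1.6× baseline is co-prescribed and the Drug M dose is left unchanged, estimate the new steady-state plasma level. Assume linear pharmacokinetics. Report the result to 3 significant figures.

CYP2C19: 0.59 × 1.6 = 0.944
CYP2E1: 0.22 (unchanged)
Other: 0.19 (unchanged)
Relative clearance = 0.944 + 0.22 + 0.19 = 1.354.
New steady-state plasma level = baseline ÷ relative clearance = 36.5 / 1.354 = 27.0 μg/mL.

27.0 μg/mL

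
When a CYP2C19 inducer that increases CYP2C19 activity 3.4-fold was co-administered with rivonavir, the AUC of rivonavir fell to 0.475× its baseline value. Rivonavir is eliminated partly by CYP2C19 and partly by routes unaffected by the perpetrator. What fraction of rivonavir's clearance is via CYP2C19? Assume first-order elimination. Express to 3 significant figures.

0.461

CL'/CL = 1 / 0.475 = 2.105
3.4·fm + (1 − fm) = 2.105
fm = (2.105 − 1) / (3.4 − 1) = 0.461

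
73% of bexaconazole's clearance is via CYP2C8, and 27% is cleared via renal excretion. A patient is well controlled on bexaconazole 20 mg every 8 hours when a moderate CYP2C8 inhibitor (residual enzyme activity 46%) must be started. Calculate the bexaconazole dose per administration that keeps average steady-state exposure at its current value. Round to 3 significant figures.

12.1 mg

The CYP2C8 pathway (73% of clearance) falls to 0.46× activity: 0.73 × 0.46 = 0.3358.
Non-CYP routes (27%) are unchanged.
CL_new/CL_old = 0.3358 + 0.27 = 0.6058.
Css,avg = (dose rate)/CL, so holding Css fixed requires dose ∝ CL: 20 × 0.6058 = 12.1 mg.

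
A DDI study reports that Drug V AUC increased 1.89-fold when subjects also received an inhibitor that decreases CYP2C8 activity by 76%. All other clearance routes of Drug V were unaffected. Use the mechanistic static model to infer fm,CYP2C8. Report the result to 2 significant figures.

0.62

CL'/CL = 1 / 1.89 = 0.5291
0.24·fm + (1 − fm) = 0.5291
fm = (0.5291 − 1) / (0.24 − 1) = 0.62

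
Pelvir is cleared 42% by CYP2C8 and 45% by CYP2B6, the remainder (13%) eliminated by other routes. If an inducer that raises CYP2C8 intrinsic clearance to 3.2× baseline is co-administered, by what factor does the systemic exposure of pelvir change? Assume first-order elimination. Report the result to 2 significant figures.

0.52

The CYP2C8 pathway (42% of clearance) is boosted to 3.2× activity: 0.42 × 3.2 = 1.344.
CYP2B6 (45%) and the residual 13% are unaffected.
New clearance relative to baseline: 1.344 + 0.45 + 0.13 = 1.924.
Systemic exposure ratio = CL_old/CL_new = 1 / 1.924 = 0.52.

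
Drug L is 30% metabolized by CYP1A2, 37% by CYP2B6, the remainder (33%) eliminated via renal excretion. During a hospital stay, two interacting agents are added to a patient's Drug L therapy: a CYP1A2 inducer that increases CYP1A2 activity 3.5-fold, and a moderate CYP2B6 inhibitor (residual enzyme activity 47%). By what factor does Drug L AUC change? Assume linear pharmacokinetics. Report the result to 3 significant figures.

0.644

The CYP1A2 pathway (30% of clearance) is boosted to 3.5× activity: 0.3 × 3.5 = 1.05.
The CYP2B6 pathway (37% of clearance) falls to 0.47× activity: 0.37 × 0.47 = 0.1739.
The remaining 33% of clearance is unaffected.
Relative clearance = 1.05 + 0.1739 + 0.33 = 1.5539.
Net AUC ratio = 1 / 1.5539 = 0.644.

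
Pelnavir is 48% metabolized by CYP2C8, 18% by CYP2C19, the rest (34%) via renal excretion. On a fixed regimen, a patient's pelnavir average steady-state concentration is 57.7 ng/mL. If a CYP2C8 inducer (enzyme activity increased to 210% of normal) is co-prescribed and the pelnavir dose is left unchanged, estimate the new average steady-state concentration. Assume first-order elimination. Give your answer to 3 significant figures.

37.8 ng/mL

The CYP2C8 pathway (48% of clearance) increases to 2.1× activity: 0.48 × 2.1 = 1.008.
CYP2C19 (18%) and the residual 34% are unaffected.
CL_new/CL_old = 1.008 + 0.18 + 0.34 = 1.528.
New average steady-state concentration = baseline ÷ relative clearance = 57.7 / 1.528 = 37.8 ng/mL.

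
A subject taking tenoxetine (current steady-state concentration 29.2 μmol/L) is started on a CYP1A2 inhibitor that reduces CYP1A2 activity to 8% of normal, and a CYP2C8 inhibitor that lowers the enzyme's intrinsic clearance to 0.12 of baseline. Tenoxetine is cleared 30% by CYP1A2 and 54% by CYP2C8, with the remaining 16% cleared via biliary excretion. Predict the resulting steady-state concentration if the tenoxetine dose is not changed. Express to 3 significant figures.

117 μmol/L

The CYP1A2 pathway (30% of clearance) falls to 0.08× activity: 0.3 × 0.08 = 0.024.
The CYP2C8 pathway (54% of clearance) falls to 0.12× activity: 0.54 × 0.12 = 0.0648.
Non-CYP routes (16%) are unchanged.
New clearance relative to baseline: 0.024 + 0.0648 + 0.16 = 0.2488.
Dividing the baseline by the relative clearance: 29.2 / 0.2488 = 117 μmol/L.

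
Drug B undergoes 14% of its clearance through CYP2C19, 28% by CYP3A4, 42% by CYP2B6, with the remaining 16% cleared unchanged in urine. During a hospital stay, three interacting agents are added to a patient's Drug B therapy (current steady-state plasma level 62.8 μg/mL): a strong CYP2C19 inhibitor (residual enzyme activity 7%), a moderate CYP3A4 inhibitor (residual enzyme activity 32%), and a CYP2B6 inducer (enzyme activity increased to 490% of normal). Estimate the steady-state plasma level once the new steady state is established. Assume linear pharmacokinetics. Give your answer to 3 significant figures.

27.1 μg/mL

CYP2C19: 0.14 × 0.07 = 0.0098
CYP3A4: 0.28 × 0.32 = 0.0896
CYP2B6: 0.42 × 4.9 = 2.058
Other: 0.16 (unchanged)
CL_new/CL_old = 0.0098 + 0.0896 + 2.058 + 0.16 = 2.3174.
Dividing the baseline by the relative clearance: 62.8 / 2.3174 = 27.1 μg/mL.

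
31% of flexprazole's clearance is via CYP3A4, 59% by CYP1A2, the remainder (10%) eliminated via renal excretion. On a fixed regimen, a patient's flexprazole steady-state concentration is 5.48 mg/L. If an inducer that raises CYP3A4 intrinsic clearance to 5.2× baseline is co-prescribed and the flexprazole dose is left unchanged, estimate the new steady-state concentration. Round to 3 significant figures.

The CYP3A4 pathway (31% of clearance) increases to 5.2× activity: 0.31 × 5.2 = 1.612.
CYP1A2 (59%) and the residual 10% are unaffected.
New clearance relative to baseline: 1.612 + 0.59 + 0.1 = 2.302.
With dosing unchanged, steady-state concentration scales as 1/CL: 5.48 / 2.302 = 2.38 mg/L.

2.38 mg/L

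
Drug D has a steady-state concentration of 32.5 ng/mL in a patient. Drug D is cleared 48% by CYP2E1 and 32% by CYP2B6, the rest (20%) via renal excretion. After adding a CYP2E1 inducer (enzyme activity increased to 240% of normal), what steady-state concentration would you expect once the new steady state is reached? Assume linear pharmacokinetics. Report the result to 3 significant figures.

19.4 ng/mL

The CYP2E1 pathway (48% of clearance) increases to 2.4× activity: 0.48 × 2.4 = 1.152.
CYP2B6 (32%) and the residual 20% are unaffected.
Relative clearance = 1.152 + 0.32 + 0.2 = 1.672.
With dosing unchanged, steady-state concentration scales as 1/CL: 32.5 / 1.672 = 19.4 ng/mL.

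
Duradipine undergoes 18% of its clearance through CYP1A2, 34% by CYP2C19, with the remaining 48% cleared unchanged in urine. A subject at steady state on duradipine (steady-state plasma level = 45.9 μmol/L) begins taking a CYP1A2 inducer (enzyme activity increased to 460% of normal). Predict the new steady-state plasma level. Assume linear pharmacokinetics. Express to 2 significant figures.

The CYP1A2 pathway (18% of clearance) increases to 4.6× activity: 0.18 × 4.6 = 0.828.
CYP2C19 (34%) and the residual 48% are unaffected.
Relative clearance = 0.828 + 0.34 + 0.48 = 1.648.
Steady-state plasma level ∝ 1/CL, so new value = 45.9 / 1.648 = 28 μmol/L.

28 μmol/L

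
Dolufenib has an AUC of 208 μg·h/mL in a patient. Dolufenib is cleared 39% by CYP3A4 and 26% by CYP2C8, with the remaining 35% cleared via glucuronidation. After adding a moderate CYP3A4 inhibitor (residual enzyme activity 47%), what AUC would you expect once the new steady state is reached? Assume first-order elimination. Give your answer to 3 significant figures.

262 μg·h/mL

The CYP3A4 pathway (39% of clearance) is reduced to 0.47× activity: 0.39 × 0.47 = 0.1833.
CYP2C8 (26%) and the residual 35% are unaffected.
New clearance relative to baseline: 0.1833 + 0.26 + 0.35 = 0.7933.
With dosing unchanged, AUC scales as 1/CL: 208 / 0.7933 = 262 μg·h/mL.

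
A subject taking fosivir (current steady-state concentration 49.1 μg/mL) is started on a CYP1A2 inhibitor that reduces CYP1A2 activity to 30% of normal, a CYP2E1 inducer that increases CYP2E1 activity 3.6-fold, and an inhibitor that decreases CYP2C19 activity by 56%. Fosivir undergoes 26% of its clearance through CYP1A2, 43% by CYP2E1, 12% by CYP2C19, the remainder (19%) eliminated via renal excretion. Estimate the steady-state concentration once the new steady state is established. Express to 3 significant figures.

26.3 μg/mL

CYP1A2: 0.26 × 0.3 = 0.078
CYP2E1: 0.43 × 3.6 = 1.548
CYP2C19: 0.12 × 0.44 = 0.0528
Other: 0.19 (unchanged)
New clearance relative to baseline: 0.078 + 1.548 + 0.0528 + 0.19 = 1.8688.
Steady-state concentration ∝ 1/CL: new value = 49.1 / 1.8688 = 26.3 μg/mL.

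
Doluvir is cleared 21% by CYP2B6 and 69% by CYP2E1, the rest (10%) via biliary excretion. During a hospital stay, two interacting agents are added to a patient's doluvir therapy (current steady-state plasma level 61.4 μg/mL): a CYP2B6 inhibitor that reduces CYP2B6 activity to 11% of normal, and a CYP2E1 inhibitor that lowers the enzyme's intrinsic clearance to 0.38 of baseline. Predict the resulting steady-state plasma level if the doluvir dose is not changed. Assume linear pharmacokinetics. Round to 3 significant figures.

159 μg/mL

CYP2B6: 0.21 × 0.11 = 0.0231
CYP2E1: 0.69 × 0.38 = 0.2622
Other: 0.1 (unchanged)
Relative clearance = 0.0231 + 0.2622 + 0.1 = 0.3853.
New steady-state plasma level = 61.4 / 0.3853 = 159 μg/mL (concentration scales inversely with clearance).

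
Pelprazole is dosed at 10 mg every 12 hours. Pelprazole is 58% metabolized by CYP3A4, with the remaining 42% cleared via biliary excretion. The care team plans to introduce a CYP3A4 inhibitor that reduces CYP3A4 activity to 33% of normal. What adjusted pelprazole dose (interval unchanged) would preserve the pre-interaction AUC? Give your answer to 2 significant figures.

The CYP3A4 pathway (58% of clearance) is reduced to 0.33× activity: 0.58 × 0.33 = 0.1914.
The remaining 42% of clearance is unaffected.
CL_new/CL_old = 0.1914 + 0.42 = 0.6114.
Exposure is unchanged when dose changes in proportion to clearance. New dose = 10 mg × 0.6114 = 6.1 mg.

6.1 mg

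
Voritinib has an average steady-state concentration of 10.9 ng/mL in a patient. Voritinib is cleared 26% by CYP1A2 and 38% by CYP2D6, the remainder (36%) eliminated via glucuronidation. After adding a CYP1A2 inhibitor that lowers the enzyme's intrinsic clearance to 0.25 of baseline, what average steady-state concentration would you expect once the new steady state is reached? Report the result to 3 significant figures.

13.5 ng/mL

CYP1A2: 0.26 × 0.25 = 0.065
CYP2D6: 0.38 (unchanged)
Other: 0.36 (unchanged)
New clearance relative to baseline: 0.065 + 0.38 + 0.36 = 0.805.
With dosing unchanged, average steady-state concentration scales as 1/CL: 10.9 / 0.805 = 13.5 ng/mL.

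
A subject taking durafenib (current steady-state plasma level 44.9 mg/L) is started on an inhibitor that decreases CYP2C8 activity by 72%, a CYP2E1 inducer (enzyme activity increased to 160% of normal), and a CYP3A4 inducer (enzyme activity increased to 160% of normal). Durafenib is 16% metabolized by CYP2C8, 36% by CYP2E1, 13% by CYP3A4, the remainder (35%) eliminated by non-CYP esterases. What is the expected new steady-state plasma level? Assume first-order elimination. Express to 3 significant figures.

38.1 mg/L

The CYP2C8 pathway (16% of clearance) drops to 0.28× activity: 0.16 × 0.28 = 0.0448.
The CYP2E1 pathway (36% of clearance) increases to 1.6× activity: 0.36 × 1.6 = 0.576.
The CYP3A4 pathway (13% of clearance) is boosted to 1.6× activity: 0.13 × 1.6 = 0.208.
Non-CYP routes (35%) are unchanged.
CL_new/CL_old = 0.0448 + 0.576 + 0.208 + 0.35 = 1.1788.
Steady-state plasma level ∝ 1/CL: new value = 44.9 / 1.1788 = 38.1 mg/L.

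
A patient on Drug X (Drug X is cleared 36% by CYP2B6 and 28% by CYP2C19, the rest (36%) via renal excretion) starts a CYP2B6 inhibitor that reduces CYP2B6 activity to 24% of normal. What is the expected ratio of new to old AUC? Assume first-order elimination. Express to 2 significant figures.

1.4

The CYP2B6 pathway (36% of clearance) drops to 0.24× activity: 0.36 × 0.24 = 0.0864.
CYP2C19 (28%) and the residual 36% are unaffected.
Relative clearance = 0.0864 + 0.28 + 0.36 = 0.7264.
AUC is inversely proportional to clearance, so the fold-change is 1 / 0.7264 = 1.4.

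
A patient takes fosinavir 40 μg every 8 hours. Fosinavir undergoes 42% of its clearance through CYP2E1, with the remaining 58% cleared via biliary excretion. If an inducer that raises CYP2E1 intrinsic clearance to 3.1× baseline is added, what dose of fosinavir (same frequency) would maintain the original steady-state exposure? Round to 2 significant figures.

CYP2E1: 0.42 × 3.1 = 1.302
Other: 0.58 (unchanged)
New clearance relative to baseline: 1.302 + 0.58 = 1.882.
Css,avg = (dose rate)/CL, so holding Css fixed requires dose ∝ CL: 40 × 1.882 = 75 μg.

75 μg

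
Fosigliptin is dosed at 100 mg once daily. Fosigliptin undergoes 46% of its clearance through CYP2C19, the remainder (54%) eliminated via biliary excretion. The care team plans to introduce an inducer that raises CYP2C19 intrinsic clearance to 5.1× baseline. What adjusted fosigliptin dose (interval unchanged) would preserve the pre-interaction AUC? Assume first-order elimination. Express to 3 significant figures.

289 mg

The CYP2C19 pathway (46% of clearance) increases to 5.1× activity: 0.46 × 5.1 = 2.346.
Non-CYP routes (54%) are unchanged.
New clearance relative to baseline: 2.346 + 0.54 = 2.886.
Exposure is unchanged when dose changes in proportion to clearance. New dose = 100 mg × 2.886 = 289 mg.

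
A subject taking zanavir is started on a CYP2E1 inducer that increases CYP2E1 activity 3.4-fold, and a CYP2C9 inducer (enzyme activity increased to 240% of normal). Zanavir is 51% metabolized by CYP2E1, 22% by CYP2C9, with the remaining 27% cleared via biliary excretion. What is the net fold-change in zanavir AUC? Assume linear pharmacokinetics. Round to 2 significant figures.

0.39

CYP2E1: 0.51 × 3.4 = 1.734
CYP2C9: 0.22 × 2.4 = 0.528
Other: 0.27 (unchanged)
Relative clearance = 1.734 + 0.528 + 0.27 = 2.532.
AUC ∝ 1/CL: fold-change = 1 / 2.532 = 0.39.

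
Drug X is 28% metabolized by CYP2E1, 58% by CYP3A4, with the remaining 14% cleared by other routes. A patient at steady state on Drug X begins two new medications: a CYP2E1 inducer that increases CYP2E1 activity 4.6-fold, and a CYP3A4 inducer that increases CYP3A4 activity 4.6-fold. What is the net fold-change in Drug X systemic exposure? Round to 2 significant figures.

0.24

CYP2E1: 0.28 × 4.6 = 1.288
CYP3A4: 0.58 × 4.6 = 2.668
Other: 0.14 (unchanged)
Relative clearance = 1.288 + 2.668 + 0.14 = 4.096.
Systemic exposure ∝ 1/CL: fold-change = 1 / 4.096 = 0.24.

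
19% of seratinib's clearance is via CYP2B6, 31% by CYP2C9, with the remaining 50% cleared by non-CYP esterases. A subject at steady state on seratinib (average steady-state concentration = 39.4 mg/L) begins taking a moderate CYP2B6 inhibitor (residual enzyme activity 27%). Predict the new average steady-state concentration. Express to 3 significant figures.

The CYP2B6 pathway (19% of clearance) falls to 0.27× activity: 0.19 × 0.27 = 0.0513.
CYP2C9 (31%) and the residual 50% are unaffected.
CL_new/CL_old = 0.0513 + 0.31 + 0.5 = 0.8613.
Average steady-state concentration ∝ 1/CL, so new value = 39.4 / 0.8613 = 45.7 mg/L.

45.7 mg/L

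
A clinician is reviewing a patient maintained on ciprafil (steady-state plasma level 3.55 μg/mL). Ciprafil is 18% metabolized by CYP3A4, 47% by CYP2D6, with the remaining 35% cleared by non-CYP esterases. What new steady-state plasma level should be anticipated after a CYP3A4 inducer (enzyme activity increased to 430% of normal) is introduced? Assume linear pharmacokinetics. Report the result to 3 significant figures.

2.23 μg/mL

The CYP3A4 pathway (18% of clearance) increases to 4.3× activity: 0.18 × 4.3 = 0.774.
CYP2D6 (47%) and the residual 35% are unaffected.
CL_new/CL_old = 0.774 + 0.47 + 0.35 = 1.594.
Steady-state plasma level ∝ 1/CL, so new value = 3.55 / 1.594 = 2.23 μg/mL.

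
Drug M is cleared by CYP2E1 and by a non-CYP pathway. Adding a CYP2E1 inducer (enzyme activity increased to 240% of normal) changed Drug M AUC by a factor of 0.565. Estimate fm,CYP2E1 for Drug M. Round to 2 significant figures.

CL'/CL = 1 / 0.565 = 1.77
2.4·fm + (1 − fm) = 1.77
fm = (1.77 − 1) / (2.4 − 1) = 0.55

0.55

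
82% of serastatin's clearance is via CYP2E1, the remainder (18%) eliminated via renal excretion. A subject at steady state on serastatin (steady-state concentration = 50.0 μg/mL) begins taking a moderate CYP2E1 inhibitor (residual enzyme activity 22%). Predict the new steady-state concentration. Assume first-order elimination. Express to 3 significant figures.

139 μg/mL

CYP2E1: 0.82 × 0.22 = 0.1804
Other: 0.18 (unchanged)
CL_new/CL_old = 0.1804 + 0.18 = 0.3604.
New steady-state concentration = baseline ÷ relative clearance = 50.0 / 0.3604 = 139 μg/mL.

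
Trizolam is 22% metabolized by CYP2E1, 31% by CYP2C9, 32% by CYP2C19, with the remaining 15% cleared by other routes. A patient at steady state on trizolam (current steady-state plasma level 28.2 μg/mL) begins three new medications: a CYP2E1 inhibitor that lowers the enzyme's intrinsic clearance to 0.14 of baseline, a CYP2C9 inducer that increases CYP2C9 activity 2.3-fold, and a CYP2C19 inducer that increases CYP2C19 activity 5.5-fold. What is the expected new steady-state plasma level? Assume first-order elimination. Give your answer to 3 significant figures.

10.6 μg/mL

The CYP2E1 pathway (22% of clearance) falls to 0.14× activity: 0.22 × 0.14 = 0.0308.
The CYP2C9 pathway (31% of clearance) is boosted to 2.3× activity: 0.31 × 2.3 = 0.713.
The CYP2C19 pathway (32% of clearance) is boosted to 5.5× activity: 0.32 × 5.5 = 1.76.
Non-CYP routes (15%) are unchanged.
Relative clearance = 0.0308 + 0.713 + 1.76 + 0.15 = 2.6538.
Dividing the baseline by the relative clearance: 28.2 / 2.6538 = 10.6 μg/mL.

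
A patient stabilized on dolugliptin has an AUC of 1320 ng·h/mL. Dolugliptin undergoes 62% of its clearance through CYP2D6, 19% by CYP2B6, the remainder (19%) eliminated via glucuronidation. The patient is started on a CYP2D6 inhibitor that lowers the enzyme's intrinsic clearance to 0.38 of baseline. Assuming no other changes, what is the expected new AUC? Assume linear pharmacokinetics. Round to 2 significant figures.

2.1 × 10³ ng·h/mL

The CYP2D6 pathway (62% of clearance) drops to 0.38× activity: 0.62 × 0.38 = 0.2356.
CYP2B6 (19%) and the residual 19% are unaffected.
Relative clearance = 0.2356 + 0.19 + 0.19 = 0.6156.
New AUC = baseline ÷ relative clearance = 1320 / 0.6156 = 2.1 × 10³ ng·h/mL.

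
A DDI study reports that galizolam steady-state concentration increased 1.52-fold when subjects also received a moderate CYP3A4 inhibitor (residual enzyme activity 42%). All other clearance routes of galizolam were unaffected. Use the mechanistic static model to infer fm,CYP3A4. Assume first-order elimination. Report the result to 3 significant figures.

Call the CYP3A4 fraction fm. After the interaction, CL_new/CL_old = fm × 0.42 + (1 − fm).
Steady-state concentration ratio = 1 / (new CL fraction), so new CL fraction = 1 / 1.52 = 0.6579.
fm × 0.42 + 1 − fm = 0.6579  ⇒  fm × (0.42 − 1) = −0.3421  ⇒  fm = 0.590.

0.590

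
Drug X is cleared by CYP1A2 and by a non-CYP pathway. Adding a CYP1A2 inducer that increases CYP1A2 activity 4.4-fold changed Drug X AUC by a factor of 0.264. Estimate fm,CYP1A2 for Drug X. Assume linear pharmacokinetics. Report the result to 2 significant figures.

0.82

Call the CYP1A2 fraction fm. After the interaction, CL_new/CL_old = fm × 4.4 + (1 − fm).
AUC ratio = 1 / (new CL fraction), so new CL fraction = 1 / 0.264 = 3.788.
fm × 4.4 + 1 − fm = 3.788  ⇒  fm × (4.4 − 1) = 2.788  ⇒  fm = 0.82.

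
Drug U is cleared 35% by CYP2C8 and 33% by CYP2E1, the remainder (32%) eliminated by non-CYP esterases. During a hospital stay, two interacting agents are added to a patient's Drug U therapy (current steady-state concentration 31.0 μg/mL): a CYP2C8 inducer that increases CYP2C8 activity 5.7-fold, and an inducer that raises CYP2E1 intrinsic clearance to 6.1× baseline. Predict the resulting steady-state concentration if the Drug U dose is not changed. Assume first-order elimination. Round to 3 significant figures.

7.16 μg/mL

CYP2C8: 0.35 × 5.7 = 1.995
CYP2E1: 0.33 × 6.1 = 2.013
Other: 0.32 (unchanged)
Relative clearance = 1.995 + 2.013 + 0.32 = 4.328.
New steady-state concentration = 31.0 / 4.328 = 7.16 μg/mL (concentration scales inversely with clearance).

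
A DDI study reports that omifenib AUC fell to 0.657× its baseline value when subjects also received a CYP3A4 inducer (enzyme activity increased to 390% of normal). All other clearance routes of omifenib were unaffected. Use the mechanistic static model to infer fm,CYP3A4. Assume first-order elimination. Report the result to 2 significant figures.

Write x for the fraction cleared via CYP3A4. The observed AUC change means clearance rose to 1/0.657 = 1.522 of baseline.
Setting x·3.9 + (1 − x) = 1.522 and solving: x = (1.522 − 1)/(3.9 − 1) = 0.18.

0.18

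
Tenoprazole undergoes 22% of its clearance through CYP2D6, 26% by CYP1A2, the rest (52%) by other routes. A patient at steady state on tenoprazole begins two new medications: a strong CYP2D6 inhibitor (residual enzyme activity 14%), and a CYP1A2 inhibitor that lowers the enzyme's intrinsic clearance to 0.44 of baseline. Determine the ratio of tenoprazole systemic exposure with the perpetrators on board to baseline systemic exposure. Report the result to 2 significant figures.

The CYP2D6 pathway (22% of clearance) falls to 0.14× activity: 0.22 × 0.14 = 0.0308.
The CYP1A2 pathway (26% of clearance) falls to 0.44× activity: 0.26 × 0.44 = 0.1144.
The remaining 52% of clearance is unaffected.
New clearance relative to baseline: 0.0308 + 0.1144 + 0.52 = 0.6652.
Net systemic exposure ratio = 1 / 0.6652 = 1.5.

1.5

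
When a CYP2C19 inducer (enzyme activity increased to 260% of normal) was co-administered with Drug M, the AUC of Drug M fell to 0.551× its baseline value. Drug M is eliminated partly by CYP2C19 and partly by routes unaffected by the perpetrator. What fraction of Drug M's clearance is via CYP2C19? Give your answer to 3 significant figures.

Call the CYP2C19 fraction fm. After the interaction, CL_new/CL_old = fm × 2.6 + (1 − fm).
AUC ratio = 1 / (new CL fraction), so new CL fraction = 1 / 0.551 = 1.815.
fm × 2.6 + 1 − fm = 1.815  ⇒  fm × (2.6 − 1) = 0.8149  ⇒  fm = 0.509.

0.509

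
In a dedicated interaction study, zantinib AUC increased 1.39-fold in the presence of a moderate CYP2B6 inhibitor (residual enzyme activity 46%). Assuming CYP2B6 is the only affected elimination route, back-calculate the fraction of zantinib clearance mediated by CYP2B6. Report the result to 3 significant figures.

Write x for the fraction cleared via CYP2B6. The observed AUC change means clearance fell to 1/1.39 = 0.7194 of baseline.
Setting x·0.46 + (1 − x) = 0.7194 and solving: x = (0.7194 − 1)/(0.46 − 1) = 0.520.

0.520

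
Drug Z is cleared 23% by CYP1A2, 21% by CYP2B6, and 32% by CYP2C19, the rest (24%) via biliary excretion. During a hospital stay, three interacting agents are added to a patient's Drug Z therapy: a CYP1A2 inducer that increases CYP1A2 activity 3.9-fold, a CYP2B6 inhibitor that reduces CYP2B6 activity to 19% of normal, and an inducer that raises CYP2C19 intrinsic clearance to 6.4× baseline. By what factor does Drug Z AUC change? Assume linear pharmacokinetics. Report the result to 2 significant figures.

The CYP1A2 pathway (23% of clearance) is boosted to 3.9× activity: 0.23 × 3.9 = 0.897.
The CYP2B6 pathway (21% of clearance) drops to 0.19× activity: 0.21 × 0.19 = 0.0399.
The CYP2C19 pathway (32% of clearance) is boosted to 6.4× activity: 0.32 × 6.4 = 2.048.
Non-CYP routes (24%) are unchanged.
CL_new/CL_old = 0.897 + 0.0399 + 2.048 + 0.24 = 3.2249.
AUC ∝ 1/CL: fold-change = 1 / 3.2249 = 0.31.

0.31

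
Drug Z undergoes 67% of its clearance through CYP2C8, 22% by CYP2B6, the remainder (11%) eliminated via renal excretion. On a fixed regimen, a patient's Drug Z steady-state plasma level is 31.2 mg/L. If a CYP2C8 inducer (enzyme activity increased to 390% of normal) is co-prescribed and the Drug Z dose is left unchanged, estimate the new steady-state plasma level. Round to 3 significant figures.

The CYP2C8 pathway (67% of clearance) is boosted to 3.9× activity: 0.67 × 3.9 = 2.613.
CYP2B6 (22%) and the residual 11% are unaffected.
New clearance relative to baseline: 2.613 + 0.22 + 0.11 = 2.943.
With dosing unchanged, steady-state plasma level scales as 1/CL: 31.2 / 2.943 = 10.6 mg/L.

10.6 mg/L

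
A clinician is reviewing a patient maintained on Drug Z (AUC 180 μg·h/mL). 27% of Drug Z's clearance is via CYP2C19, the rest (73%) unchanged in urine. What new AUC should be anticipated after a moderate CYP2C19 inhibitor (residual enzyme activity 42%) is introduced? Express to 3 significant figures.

The CYP2C19 pathway (27% of clearance) falls to 0.42× activity: 0.27 × 0.42 = 0.1134.
Non-CYP routes (73%) are unchanged.
CL_new/CL_old = 0.1134 + 0.73 = 0.8434.
New AUC = baseline ÷ relative clearance = 180 / 0.8434 = 213 μg·h/mL.

213 μg·h/mL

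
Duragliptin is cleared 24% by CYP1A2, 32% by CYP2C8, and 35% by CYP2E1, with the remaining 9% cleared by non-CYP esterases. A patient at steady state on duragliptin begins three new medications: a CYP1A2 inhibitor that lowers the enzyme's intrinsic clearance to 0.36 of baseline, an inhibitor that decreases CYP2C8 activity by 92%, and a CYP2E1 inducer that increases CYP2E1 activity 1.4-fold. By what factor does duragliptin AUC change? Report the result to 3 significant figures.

1.45

The CYP1A2 pathway (24% of clearance) is reduced to 0.36× activity: 0.24 × 0.36 = 0.0864.
The CYP2C8 pathway (32% of clearance) falls to 0.08× activity: 0.32 × 0.08 = 0.0256.
The CYP2E1 pathway (35% of clearance) is boosted to 1.4× activity: 0.35 × 1.4 = 0.49.
The remaining 9% of clearance is unaffected.
CL_new/CL_old = 0.0864 + 0.0256 + 0.49 + 0.09 = 0.692.
Net AUC ratio = 1 / 0.692 = 1.45.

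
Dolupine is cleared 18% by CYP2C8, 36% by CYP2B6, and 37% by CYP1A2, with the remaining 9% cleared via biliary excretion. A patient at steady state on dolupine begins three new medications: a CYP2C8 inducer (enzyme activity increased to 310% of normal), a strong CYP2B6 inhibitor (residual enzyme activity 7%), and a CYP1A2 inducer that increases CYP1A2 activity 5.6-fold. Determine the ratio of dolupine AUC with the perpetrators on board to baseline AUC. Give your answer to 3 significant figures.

0.364

CYP2C8: 0.18 × 3.1 = 0.558
CYP2B6: 0.36 × 0.07 = 0.0252
CYP1A2: 0.37 × 5.6 = 2.072
Other: 0.09 (unchanged)
Relative clearance = 0.558 + 0.0252 + 2.072 + 0.09 = 2.7452.
AUC ∝ 1/CL: fold-change = 1 / 2.7452 = 0.364.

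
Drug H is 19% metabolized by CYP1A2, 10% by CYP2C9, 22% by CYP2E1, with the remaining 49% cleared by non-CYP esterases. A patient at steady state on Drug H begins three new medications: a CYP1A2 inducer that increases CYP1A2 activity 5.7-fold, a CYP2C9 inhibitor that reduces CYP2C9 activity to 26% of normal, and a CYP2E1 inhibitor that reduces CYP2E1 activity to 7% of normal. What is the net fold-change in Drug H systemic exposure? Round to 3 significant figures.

0.619

CYP1A2: 0.19 × 5.7 = 1.083
CYP2C9: 0.1 × 0.26 = 0.026
CYP2E1: 0.22 × 0.07 = 0.0154
Other: 0.49 (unchanged)
Relative clearance = 1.083 + 0.026 + 0.0154 + 0.49 = 1.6144.
Systemic exposure ∝ 1/CL: fold-change = 1 / 1.6144 = 0.619.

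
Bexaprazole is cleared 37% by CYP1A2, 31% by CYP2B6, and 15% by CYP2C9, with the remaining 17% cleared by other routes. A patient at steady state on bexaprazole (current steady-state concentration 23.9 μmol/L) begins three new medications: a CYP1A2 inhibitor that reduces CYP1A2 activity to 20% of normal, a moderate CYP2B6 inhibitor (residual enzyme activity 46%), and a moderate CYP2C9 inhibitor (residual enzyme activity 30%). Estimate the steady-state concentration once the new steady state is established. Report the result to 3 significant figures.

The CYP1A2 pathway (37% of clearance) is reduced to 0.2× activity: 0.37 × 0.2 = 0.074.
The CYP2B6 pathway (31% of clearance) drops to 0.46× activity: 0.31 × 0.46 = 0.1426.
The CYP2C9 pathway (15% of clearance) is reduced to 0.3× activity: 0.15 × 0.3 = 0.045.
The remaining 17% of clearance is unaffected.
New clearance relative to baseline: 0.074 + 0.1426 + 0.045 + 0.17 = 0.4316.
Steady-state concentration ∝ 1/CL: new value = 23.9 / 0.4316 = 55.4 μmol/L.

55.4 μmol/L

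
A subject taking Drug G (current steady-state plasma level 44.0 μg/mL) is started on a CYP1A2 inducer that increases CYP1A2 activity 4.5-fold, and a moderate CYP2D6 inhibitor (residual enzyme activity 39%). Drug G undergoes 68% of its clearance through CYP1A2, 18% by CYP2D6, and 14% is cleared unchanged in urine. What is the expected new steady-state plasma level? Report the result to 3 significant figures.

CYP1A2: 0.68 × 4.5 = 3.06
CYP2D6: 0.18 × 0.39 = 0.0702
Other: 0.14 (unchanged)
Relative clearance = 3.06 + 0.0702 + 0.14 = 3.2702.
Dividing the baseline by the relative clearance: 44.0 / 3.2702 = 13.5 μg/mL.

13.5 μg/mL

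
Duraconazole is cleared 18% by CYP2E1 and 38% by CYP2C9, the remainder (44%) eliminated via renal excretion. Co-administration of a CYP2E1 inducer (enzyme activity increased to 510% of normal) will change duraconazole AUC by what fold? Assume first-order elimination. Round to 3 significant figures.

The CYP2E1 pathway (18% of clearance) is boosted to 5.1× activity: 0.18 × 5.1 = 0.918.
CYP2C9 (38%) and the residual 44% are unaffected.
CL_new/CL_old = 0.918 + 0.38 + 0.44 = 1.738.
AUC ratio = CL_old/CL_new = 1 / 1.738 = 0.575.

0.575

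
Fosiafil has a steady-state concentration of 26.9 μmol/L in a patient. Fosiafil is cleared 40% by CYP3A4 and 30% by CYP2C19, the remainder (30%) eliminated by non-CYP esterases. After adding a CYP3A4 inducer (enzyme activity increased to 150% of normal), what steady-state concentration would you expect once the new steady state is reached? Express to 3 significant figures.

The CYP3A4 pathway (40% of clearance) increases to 1.5× activity: 0.4 × 1.5 = 0.6.
CYP2C19 (30%) and the residual 30% are unaffected.
CL_new/CL_old = 0.6 + 0.3 + 0.3 = 1.2.
Steady-state concentration ∝ 1/CL, so new value = 26.9 / 1.2 = 22.4 μmol/L.

22.4 μmol/L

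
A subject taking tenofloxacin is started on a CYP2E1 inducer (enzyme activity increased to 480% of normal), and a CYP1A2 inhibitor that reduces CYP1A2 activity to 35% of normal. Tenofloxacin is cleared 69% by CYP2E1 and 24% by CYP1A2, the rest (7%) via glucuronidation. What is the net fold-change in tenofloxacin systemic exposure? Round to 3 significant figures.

The CYP2E1 pathway (69% of clearance) increases to 4.8× activity: 0.69 × 4.8 = 3.312.
The CYP1A2 pathway (24% of clearance) drops to 0.35× activity: 0.24 × 0.35 = 0.084.
Non-CYP routes (7%) are unchanged.
Relative clearance = 3.312 + 0.084 + 0.07 = 3.466.
Systemic exposure ∝ 1/CL: fold-change = 1 / 3.466 = 0.289.

0.289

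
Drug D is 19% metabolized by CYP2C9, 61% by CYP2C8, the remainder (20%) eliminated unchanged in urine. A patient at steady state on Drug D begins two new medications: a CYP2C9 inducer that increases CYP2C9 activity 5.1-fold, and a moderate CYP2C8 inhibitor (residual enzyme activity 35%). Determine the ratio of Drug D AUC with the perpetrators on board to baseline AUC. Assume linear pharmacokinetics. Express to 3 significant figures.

The CYP2C9 pathway (19% of clearance) rises to 5.1× activity: 0.19 × 5.1 = 0.969.
The CYP2C8 pathway (61% of clearance) drops to 0.35× activity: 0.61 × 0.35 = 0.2135.
The remaining 20% of clearance is unaffected.
Relative clearance = 0.969 + 0.2135 + 0.2 = 1.3825.
Net AUC ratio = 1 / 1.3825 = 0.723.

0.723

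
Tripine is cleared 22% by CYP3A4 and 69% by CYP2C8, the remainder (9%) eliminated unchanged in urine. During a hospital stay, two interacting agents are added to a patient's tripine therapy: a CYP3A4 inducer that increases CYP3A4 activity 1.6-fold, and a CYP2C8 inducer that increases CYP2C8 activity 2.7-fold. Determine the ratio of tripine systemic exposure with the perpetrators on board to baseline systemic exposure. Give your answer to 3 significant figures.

0.434

The CYP3A4 pathway (22% of clearance) is boosted to 1.6× activity: 0.22 × 1.6 = 0.352.
The CYP2C8 pathway (69% of clearance) rises to 2.7× activity: 0.69 × 2.7 = 1.863.
Non-CYP routes (9%) are unchanged.
CL_new/CL_old = 0.352 + 1.863 + 0.09 = 2.305.
Net systemic exposure ratio = 1 / 2.305 = 0.434.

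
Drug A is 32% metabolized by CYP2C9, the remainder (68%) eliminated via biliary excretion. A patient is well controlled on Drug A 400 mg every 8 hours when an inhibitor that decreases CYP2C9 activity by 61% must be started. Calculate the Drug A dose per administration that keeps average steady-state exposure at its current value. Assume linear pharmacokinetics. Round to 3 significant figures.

The CYP2C9 pathway (32% of clearance) drops to 0.39× activity: 0.32 × 0.39 = 0.1248.
Non-CYP routes (68%) are unchanged.
New clearance relative to baseline: 0.1248 + 0.68 = 0.8048.
To maintain the same steady-state level, dose must scale with clearance: new dose = 400 × 0.8048 = 322 mg.

322 mg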